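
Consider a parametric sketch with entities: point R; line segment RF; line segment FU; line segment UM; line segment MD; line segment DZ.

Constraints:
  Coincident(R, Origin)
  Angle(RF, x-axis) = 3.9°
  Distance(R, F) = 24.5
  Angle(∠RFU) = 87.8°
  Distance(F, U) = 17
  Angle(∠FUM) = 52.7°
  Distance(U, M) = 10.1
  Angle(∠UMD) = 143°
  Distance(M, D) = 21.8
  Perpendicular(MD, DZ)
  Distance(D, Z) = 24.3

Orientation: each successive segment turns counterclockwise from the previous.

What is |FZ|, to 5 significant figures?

19.178

∠UMD = 143.0° gives MD at -99.600° from the x-axis; with |MD| = 21.8, D = (11.663, -9.8642). MD is perpendicular to DZ, so DZ runs at -9.6000°; with |DZ| = 24.3, Z = (35.623, -13.917). Then |FZ| = |Z − F| = 19.178.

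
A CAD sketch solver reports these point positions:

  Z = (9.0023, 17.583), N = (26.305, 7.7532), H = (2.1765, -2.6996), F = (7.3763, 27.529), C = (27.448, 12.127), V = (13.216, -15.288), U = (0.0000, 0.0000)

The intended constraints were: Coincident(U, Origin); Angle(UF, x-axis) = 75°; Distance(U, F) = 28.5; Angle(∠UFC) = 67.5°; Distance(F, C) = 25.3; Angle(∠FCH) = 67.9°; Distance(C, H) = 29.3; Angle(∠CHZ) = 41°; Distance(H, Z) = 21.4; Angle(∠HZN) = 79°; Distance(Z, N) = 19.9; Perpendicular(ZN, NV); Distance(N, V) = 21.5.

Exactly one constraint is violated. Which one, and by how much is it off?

Distance(N, V) = 21.5 — off by 5.00.

U = (0.00, 0.00) ✓; UF at 75.00° ✓; |UF| = 28.50 ✓; ∠UFC = 67.50° ✓; |FC| = 25.30 ✓; ∠FCH = 67.90° ✓; |CH| = 29.30 ✓; ∠CHZ = 41.00° ✓; |HZ| = 21.40 ✓; ∠HZN = 79.00° ✓; |ZN| = 19.90 ✓; ∠(ZN, NV) = 90.00° ✓; |NV| = 26.50 ✗.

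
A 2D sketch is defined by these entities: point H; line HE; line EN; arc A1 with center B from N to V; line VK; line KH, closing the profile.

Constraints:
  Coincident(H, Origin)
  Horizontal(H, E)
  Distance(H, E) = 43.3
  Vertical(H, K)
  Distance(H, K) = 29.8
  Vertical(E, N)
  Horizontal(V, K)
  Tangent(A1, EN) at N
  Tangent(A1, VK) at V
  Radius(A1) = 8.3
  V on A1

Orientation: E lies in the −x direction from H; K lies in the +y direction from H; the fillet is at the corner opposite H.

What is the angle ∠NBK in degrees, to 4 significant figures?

166.7°

H is at the origin; H and E share the same y with |HE| = 43.3 and E on the −x side, so E = (-43.30, 0.000). HK is vertical with |HK| = 29.8 and K on the +y side, so K = (0.000, 29.80). The virtual corner opposite H is at (-43.30, 29.80). A1 meets EN tangentially, so BN is at right angles to EN and tangency of A1 to VK means the radius BV is perpendicular to VK, with radius 8.3, so the center B sits 8.3 in from both sides at B = (-35.00, 21.50). That places the tangent points at N = (-43.30, 21.50) on EN and V = (-35.00, 29.80) on VK. Then cos ∠NBK = BN·BK / (|BN||BK|), giving 166.7°.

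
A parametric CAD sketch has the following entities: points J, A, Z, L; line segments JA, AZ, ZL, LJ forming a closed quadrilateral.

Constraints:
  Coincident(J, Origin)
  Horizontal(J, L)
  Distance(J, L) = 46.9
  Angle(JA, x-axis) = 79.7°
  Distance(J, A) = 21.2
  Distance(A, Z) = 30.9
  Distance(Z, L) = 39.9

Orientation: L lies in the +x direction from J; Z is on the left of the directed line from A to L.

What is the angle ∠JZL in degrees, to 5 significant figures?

64.240°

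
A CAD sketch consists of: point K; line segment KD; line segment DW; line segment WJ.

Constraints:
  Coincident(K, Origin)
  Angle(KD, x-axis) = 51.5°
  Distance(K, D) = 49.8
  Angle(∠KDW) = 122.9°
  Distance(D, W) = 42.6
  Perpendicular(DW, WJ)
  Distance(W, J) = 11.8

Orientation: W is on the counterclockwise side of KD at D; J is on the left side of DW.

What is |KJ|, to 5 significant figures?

75.841

K is at the origin; KD runs at 51.5° with length 49.8, so D = 49.8·(cos 51.5°, sin 51.5°) = (31.001, 38.974). ∠KDW = 122.9°, so DW runs at 51.5° + (180° − 122.9°) = 108.60° from the x-axis; with |DW| = 42.6, W = D + 42.6·(cos 108.60°, sin 108.60°) = (17.414, 79.349). DW ⟂ WJ; with |WJ| = 11.8 on the left of DW, J = W + 11.8·(-0.94777, -0.31896) = (6.2299, 75.585). Then |KJ| = |J − K| = 75.841.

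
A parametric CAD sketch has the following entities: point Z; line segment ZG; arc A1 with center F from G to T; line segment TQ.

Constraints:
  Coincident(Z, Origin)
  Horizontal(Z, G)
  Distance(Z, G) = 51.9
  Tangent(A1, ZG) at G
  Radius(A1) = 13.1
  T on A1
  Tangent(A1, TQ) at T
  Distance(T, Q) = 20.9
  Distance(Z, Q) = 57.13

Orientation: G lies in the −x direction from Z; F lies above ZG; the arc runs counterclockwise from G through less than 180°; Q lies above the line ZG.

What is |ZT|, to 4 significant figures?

42.35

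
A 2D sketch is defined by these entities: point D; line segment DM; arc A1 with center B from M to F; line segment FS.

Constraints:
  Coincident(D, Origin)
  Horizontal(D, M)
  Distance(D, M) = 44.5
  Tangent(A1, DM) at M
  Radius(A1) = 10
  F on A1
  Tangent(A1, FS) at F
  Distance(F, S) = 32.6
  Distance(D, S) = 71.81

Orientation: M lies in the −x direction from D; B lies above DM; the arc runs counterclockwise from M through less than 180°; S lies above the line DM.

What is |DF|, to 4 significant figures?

40.71

Checks: |BF| = 10.00 ✓; ∠(BF, FS) = 90.00° ✓; |FS| = 32.60 ✓; |DS| = 71.81 ✓.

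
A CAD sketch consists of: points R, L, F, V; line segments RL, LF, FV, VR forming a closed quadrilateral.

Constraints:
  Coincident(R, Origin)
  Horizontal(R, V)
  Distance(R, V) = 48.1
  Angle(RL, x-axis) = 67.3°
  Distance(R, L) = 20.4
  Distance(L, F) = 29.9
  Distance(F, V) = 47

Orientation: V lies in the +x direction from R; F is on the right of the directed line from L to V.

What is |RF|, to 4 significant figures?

10.80

R is at the origin; RV is horizontal with |RV| = 48.1 and V in +x, so V = (48.1, 0). RL runs at 67.3° with |RL| = 20.4, so L = (7.872, 18.82). F is determined by |LF| = 29.9 and |FV| = 47.0 together: it lies at the intersection of circle(L, 29.9) and circle(V, 47.0). With |LV| = 44.41, the foot of the radical line on LV is 7.402 from L and the perpendicular offset is √(29.9² − 7.402²) = 28.97. Taking the right-of-LV solution: F = (2.301, -10.56).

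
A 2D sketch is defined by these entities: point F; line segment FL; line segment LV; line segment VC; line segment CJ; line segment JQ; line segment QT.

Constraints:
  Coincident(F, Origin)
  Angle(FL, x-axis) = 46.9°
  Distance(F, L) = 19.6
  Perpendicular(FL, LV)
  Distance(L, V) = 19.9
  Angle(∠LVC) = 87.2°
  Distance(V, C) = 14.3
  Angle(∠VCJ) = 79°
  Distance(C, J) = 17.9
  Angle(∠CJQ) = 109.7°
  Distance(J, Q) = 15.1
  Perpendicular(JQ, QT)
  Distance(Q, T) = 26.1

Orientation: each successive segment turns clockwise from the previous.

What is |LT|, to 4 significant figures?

27.33

F is at the origin; FL runs at 46.9° with length 19.6, so L = (13.39, 14.31). FL is perpendicular to LV, so LV runs at -43.10°; with |LV| = 19.9, V = (27.92, 0.7140). ∠LVC = 87.2° gives VC at -135.9° from the x-axis; with |VC| = 14.3, C = (17.65, -9.238). ∠VCJ = 79.0° gives CJ at 123.1° from the x-axis; with |CJ| = 17.9, J = (7.878, 5.758). ∠CJQ = 109.7° gives JQ at 52.80° from the x-axis; with |JQ| = 15.1, Q = (17.01, 17.79). JQ is perpendicular to QT, so QT runs at -37.20°; with |QT| = 26.1, T = (37.80, 2.005). Then |LT| = |T − L| = 27.33.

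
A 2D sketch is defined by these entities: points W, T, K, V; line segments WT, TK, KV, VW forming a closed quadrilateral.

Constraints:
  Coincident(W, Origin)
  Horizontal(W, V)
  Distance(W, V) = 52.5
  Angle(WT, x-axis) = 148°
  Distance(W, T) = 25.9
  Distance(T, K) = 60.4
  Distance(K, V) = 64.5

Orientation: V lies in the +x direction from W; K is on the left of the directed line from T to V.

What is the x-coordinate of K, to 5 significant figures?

20.932

W is at the origin; W and V share the same y with |WV| = 52.5 and V in +x, so V = (52.5, 0). WT runs at 148.0° with |WT| = 25.9, so T = (-21.964, 13.725). K is determined by |TK| = 60.4 and |KV| = 64.5 together: it lies at the intersection of circle(T, 60.4) and circle(V, 64.5). With |TV| = 75.719, the foot of the radical line on TV is 34.478 from T and the perpendicular offset is √(60.4² − 34.478²) = 49.593. Taking the left-of-TV solution: K = (20.932, 56.247).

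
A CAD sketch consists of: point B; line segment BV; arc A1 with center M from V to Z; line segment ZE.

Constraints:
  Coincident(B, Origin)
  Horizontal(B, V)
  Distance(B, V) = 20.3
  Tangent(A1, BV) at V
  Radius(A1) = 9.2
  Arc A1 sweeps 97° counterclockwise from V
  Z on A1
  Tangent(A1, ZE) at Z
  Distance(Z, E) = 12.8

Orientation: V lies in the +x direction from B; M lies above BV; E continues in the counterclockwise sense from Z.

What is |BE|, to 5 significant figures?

36.153

B is at the origin; BV is horizontal with |BV| = 20.3 and V on the +x side, so V = (20.300, 0.0000). Since A1 is tangent to BV there, MV ⟂ BV, so M = V + (0, 9.2) = (20.300, 9.2000). On A1, V sits at bearing -90° from M; a 97° counterclockwise sweep puts Z at bearing 7°, so Z = M + 9.2·(cos 7°, sin 7°) = (29.431, 10.321). Tangency of A1 to ZE means the radius MZ is perpendicular to ZE, so ZE runs along (−sin 7°, cos 7°); with |ZE| = 12.8, E = (27.871, 23.026). Then |BE| = |E − B| = 36.153.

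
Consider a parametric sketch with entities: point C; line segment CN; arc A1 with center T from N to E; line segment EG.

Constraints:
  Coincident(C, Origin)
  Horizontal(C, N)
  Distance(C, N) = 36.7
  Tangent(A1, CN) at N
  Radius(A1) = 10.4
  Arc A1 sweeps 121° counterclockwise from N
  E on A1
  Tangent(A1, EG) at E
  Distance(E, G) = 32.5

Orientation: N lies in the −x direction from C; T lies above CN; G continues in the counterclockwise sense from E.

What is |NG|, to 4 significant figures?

44.31

C is at the origin; C and N share the same y with |CN| = 36.7 and N on the −x side, so N = (-36.70, 0.000). Tangency of A1 to CN means the radius TN is perpendicular to CN, so T = N + (0, 10.4) = (-36.70, 10.40). On A1, N sits at bearing -90° from T; a 121° counterclockwise sweep puts E at bearing 31°, so E = T + 10.4·(cos 31°, sin 31°) = (-27.79, 15.76). Since A1 is tangent to EG there, TE ⟂ EG, so EG runs along (−sin 31°, cos 31°); with |EG| = 32.5, G = (-44.52, 43.61). Then |NG| = |G − N| = 44.31.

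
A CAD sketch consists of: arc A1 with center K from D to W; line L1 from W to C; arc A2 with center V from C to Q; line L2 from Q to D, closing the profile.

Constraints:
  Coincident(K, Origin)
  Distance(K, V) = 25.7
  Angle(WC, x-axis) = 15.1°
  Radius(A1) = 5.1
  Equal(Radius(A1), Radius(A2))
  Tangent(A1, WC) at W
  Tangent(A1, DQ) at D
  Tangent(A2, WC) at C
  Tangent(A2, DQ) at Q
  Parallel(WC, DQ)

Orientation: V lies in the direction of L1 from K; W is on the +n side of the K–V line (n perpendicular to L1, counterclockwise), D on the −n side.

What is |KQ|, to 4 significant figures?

26.20

Tangency of A1 to both parallel lines with radius 5.1 puts W and D at K ± 5.1·n: W = (-1.329, 4.924), D = (1.329, -4.924). Equal radii place C and Q the same way about V: C = V + 5.1·n = (23.48, 11.62), Q = V − 5.1·n = (26.14, 1.771). Then |KQ| = |Q − K| = 26.20.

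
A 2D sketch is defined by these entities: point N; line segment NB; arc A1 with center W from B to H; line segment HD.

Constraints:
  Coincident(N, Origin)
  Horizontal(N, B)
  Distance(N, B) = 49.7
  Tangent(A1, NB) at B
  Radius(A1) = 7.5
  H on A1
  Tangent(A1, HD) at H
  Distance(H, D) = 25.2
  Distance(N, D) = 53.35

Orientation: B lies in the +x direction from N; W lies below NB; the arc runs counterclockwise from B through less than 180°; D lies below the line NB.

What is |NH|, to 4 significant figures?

42.86

N is at the origin; N and B share the same y with |NB| = 49.7 and B on the +x side, so B = (49.70, 0.000). A1 meets NB tangentially, so WB is at right angles to NB, so W = B + (0, -7.5) = (49.70, -7.500). Since WH ⟂ HD (tangency), |WD| = √(7.5² + 25.2²) = 26.29 regardless of where H sits on A1. So D lies on both circle(N, 53.35) and circle(W, 26.29); the below-NB intersection is D = (42.16, -32.69). H is the foot of the tangent from D: H = (42.20, -7.489).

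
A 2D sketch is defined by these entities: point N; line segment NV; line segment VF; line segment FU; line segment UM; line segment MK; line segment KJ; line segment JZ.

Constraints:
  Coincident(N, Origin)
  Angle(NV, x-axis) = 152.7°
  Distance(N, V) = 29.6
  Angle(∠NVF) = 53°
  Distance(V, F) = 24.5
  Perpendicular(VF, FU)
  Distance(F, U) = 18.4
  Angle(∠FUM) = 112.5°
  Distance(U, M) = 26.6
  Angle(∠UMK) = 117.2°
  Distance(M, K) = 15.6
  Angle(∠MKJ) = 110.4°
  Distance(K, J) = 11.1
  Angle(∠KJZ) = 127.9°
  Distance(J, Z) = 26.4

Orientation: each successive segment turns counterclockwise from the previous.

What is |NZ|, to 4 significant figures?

23.76

N is at the origin; NV runs at 152.7° with length 29.6, so V = (-26.30, 13.58). ∠NVF = 53.0° gives VF at -80.30° from the x-axis; with |VF| = 24.5, F = (-22.18, -10.57). VF ⟂ FU, so FU runs at 9.700°; with |FU| = 18.4, U = (-4.038, -7.474). ∠FUM = 112.5° gives UM at 77.20° from the x-axis; with |UM| = 26.6, M = (1.855, 18.47). ∠UMK = 117.2° gives MK at 140.0° from the x-axis; with |MK| = 15.6, K = (-10.10, 28.49). ∠MKJ = 110.4° gives KJ at -150.4° from the x-axis; with |KJ| = 11.1, J = (-19.75, 23.01). ∠KJZ = 127.9° gives JZ at -98.30° from the x-axis; with |JZ| = 26.4, Z = (-23.56, -3.113). Then |NZ| = |Z − N| = 23.76.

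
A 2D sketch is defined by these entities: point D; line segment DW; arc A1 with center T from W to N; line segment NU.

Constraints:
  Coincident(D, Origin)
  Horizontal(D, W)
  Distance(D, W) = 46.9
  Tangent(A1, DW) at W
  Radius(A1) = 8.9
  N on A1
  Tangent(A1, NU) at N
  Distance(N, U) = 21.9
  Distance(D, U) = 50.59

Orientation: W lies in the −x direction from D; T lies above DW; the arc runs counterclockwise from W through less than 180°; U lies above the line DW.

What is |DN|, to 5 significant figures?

39.210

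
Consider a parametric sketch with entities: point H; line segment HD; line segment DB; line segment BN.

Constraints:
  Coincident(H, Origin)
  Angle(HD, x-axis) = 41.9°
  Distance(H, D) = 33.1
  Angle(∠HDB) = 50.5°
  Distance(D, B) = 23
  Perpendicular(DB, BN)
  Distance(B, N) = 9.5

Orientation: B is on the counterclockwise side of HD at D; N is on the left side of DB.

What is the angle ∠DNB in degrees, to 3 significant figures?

67.6°

∠HDB = 50.5°, so DB runs at 41.9° + (180° − 50.5°) = 171° from the x-axis; with |DB| = 23.0, B = D + 23.0·(cos 171°, sin 171°) = (1.90, 25.5). The perpendicularity gives BN at right angles to DB; with |BN| = 9.5 on the left of DB, N = B + 9.5·(-0.150, -0.989) = (0.475, 16.2). Then cos ∠DNB = ND·NB / (|ND||NB|), giving 67.6°.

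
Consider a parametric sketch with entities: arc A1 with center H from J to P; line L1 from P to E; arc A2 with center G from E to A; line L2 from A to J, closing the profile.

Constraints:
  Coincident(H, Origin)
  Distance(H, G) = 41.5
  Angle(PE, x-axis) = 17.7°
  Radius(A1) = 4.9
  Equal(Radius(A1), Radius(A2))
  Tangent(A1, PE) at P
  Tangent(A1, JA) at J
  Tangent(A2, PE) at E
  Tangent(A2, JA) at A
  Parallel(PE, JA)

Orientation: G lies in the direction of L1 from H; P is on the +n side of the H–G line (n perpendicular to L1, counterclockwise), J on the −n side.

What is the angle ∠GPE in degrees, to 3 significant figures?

6.73°

Tangency of A1 to both parallel lines with radius 4.9 puts P and J at H ± 4.9·n: P = (-1.49, 4.67), J = (1.49, -4.67). Equal radii place E and A the same way about G: E = G + 4.9·n = (38.0, 17.3), A = G − 4.9·n = (41.0, 7.95). Then cos ∠GPE = PG·PE / (|PG||PE|), giving 6.73°.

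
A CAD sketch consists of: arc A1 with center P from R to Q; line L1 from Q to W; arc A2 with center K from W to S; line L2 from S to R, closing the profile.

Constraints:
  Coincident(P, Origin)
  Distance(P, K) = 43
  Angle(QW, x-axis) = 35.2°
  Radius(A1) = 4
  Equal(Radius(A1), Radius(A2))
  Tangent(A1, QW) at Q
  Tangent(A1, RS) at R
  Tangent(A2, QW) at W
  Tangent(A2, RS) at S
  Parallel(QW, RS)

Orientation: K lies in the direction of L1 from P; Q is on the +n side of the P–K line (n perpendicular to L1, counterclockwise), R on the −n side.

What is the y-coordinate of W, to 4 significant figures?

28.06

The slot axis is L1's direction at 35.2°, so u = (cos 35.2°, sin 35.2°) = (0.8171, 0.5764) and n = (−sin 35.2°, cos 35.2°) = (-0.5764, 0.8171). P is at the origin and K lies 43.0 along u from P, so K = 43.0·u = (35.14, 24.79). Tangency of A1 to both parallel lines with radius 4.0 puts Q and R at P ± 4.0·n: Q = (-2.306, 3.269), R = (2.306, -3.269). Equal radii place W and S the same way about K: W = K + 4.0·n = (32.83, 28.06), S = K − 4.0·n = (37.44, 21.52). So W.y = 28.06.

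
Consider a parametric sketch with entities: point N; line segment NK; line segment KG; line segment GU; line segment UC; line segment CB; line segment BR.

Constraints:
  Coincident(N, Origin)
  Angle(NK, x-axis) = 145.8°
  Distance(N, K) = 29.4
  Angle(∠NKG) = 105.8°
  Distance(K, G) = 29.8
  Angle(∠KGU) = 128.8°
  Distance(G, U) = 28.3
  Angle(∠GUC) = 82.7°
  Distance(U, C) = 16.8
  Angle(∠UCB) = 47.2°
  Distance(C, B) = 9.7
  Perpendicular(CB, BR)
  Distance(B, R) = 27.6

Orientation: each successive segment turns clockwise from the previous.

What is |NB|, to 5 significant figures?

43.674

∠GUC = 82.7° gives UC at -76.900° from the x-axis; with |UC| = 16.8, C = (15.423, 38.304). ∠UCB = 47.2° gives CB at 150.30° from the x-axis; with |CB| = 9.7, B = (6.9973, 43.109). Then |NB| = |B − N| = 43.674.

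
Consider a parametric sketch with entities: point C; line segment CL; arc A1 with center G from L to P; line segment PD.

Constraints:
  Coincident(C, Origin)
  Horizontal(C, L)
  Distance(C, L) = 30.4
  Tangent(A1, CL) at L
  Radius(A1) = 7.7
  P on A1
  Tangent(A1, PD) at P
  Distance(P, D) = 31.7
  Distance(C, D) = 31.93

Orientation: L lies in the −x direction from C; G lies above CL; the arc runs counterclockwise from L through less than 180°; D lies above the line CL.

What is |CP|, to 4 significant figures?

24.08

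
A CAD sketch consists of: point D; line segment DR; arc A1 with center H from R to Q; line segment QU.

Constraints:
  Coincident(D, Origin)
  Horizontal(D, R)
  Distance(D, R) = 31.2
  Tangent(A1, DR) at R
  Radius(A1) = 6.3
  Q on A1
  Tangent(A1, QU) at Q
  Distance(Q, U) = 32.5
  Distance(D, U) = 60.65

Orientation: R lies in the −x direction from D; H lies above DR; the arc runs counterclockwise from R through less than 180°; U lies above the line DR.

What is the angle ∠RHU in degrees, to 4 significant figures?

143.3°

D is at the origin; D and R share the same y with |DR| = 31.2 and R on the −x side, so R = (-31.20, 0.000). Tangency of A1 to DR means the radius HR is perpendicular to DR, so H = R + (0, 6.3) = (-31.20, 6.300). Since HQ ⟂ QU (tangency), |HU| = √(6.3² + 32.5²) = 33.10 regardless of where Q sits on A1. So U lies on both circle(D, 60.65) and circle(H, 33.10); the above-DR intersection is U = (-50.99, 32.84). Q is the foot of the tangent from U: Q = (-26.96, 10.96).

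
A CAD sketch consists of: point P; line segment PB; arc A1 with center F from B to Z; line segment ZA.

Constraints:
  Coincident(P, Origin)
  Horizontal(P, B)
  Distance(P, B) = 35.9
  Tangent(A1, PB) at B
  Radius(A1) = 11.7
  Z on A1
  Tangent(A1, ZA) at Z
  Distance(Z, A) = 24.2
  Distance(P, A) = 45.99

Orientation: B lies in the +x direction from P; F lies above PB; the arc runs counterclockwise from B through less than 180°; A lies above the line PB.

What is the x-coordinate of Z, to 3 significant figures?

44.2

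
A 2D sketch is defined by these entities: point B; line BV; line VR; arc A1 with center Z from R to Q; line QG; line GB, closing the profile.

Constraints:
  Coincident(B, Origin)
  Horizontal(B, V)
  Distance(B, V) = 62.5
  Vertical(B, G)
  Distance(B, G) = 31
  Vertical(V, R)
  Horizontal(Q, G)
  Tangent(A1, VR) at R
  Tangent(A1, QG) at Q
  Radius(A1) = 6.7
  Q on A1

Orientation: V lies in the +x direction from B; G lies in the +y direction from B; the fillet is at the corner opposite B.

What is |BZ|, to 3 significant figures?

60.9

B is at the origin; BV is horizontal with |BV| = 62.5 and V on the +x side, so V = (62.5, 0.00). B and G share the same x with |BG| = 31.0 and G on the +y side, so G = (0.00, 31.0). The virtual corner opposite B is at (62.5, 31.0). A1 meets VR tangentially, so ZR is at right angles to VR and since A1 is tangent to QG there, ZQ ⟂ QG, with radius 6.7, so the center Z sits 6.7 in from both sides at Z = (55.8, 24.3). Then |BZ| = |Z − B| = 60.9.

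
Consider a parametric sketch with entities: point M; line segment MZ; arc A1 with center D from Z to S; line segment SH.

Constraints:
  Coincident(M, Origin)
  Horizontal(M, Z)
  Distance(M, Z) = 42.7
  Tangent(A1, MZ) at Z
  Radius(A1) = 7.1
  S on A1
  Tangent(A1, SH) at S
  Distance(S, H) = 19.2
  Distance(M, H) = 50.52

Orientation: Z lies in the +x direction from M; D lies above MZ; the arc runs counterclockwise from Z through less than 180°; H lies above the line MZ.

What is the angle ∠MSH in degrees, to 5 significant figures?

79.792°

Checks: M.y = 0.00, Z.y = 0.00 ✓; |DS| = 7.100 ✓; ∠(DS, SH) = 90.00° ✓; |SH| = 19.20 ✓; |MH| = 50.52 ✓.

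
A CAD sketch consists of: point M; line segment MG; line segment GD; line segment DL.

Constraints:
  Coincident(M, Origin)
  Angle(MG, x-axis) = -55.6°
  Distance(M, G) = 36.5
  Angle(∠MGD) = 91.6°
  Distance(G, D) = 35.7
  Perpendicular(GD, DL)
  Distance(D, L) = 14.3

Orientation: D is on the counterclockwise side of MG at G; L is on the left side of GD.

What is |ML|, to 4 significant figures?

42.90

M is at the origin; MG runs at -55.6° with length 36.5, so G = 36.5·(cos -55.6°, sin -55.6°) = (20.62, -30.12). ∠MGD = 91.6°, so GD runs at -55.6° + (180° − 91.6°) = 32.80° from the x-axis; with |GD| = 35.7, D = G + 35.7·(cos 32.80°, sin 32.80°) = (50.63, -10.78). GD ⟂ DL; with |DL| = 14.3 on the left of GD, L = D + 14.3·(-0.5417, 0.8406) = (42.88, 1.242). Then |ML| = |L − M| = 42.90.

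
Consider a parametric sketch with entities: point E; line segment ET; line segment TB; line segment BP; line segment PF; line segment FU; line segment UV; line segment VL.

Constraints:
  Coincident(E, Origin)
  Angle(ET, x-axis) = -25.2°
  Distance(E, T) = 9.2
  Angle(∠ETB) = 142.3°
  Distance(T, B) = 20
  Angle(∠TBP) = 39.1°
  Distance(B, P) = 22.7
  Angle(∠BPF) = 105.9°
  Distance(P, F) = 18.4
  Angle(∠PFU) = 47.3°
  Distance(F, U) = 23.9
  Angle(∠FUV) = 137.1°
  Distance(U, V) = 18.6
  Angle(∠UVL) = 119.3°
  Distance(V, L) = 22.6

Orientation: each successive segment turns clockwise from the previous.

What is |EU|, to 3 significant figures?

19.2

∠BPF = 105.9° gives PF at 82.1° from the x-axis; with |PF| = 18.4, F = (-0.805, 5.66). ∠PFU = 47.3° gives FU at -50.6° from the x-axis; with |FU| = 23.9, U = (14.4, -12.8). Then |EU| = |U − E| = 19.2.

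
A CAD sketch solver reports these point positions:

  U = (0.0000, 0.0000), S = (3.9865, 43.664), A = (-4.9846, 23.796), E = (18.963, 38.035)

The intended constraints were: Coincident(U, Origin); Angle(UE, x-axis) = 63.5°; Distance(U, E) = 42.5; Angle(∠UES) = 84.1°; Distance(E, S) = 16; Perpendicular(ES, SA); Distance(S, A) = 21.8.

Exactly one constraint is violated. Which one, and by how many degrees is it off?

Perpendicular(ES, SA) — off by 3.70°.

U = (0.00, 0.00) ✓; UE at 63.50° ✓; |UE| = 42.50 ✓; ∠UES = 84.10° ✓; |ES| = 16.00 ✓; ∠(ES, SA) = 86.30° ✗; |SA| = 21.80 ✓.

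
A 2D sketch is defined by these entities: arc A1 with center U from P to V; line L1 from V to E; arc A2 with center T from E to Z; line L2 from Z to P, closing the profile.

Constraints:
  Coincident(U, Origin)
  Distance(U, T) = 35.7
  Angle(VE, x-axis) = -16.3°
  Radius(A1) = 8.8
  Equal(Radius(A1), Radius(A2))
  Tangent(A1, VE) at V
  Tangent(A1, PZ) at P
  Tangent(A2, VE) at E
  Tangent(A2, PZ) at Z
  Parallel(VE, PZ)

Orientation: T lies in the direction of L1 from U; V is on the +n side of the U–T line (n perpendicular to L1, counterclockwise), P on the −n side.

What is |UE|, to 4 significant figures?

36.77

The slot axis is L1's direction at -16.3°, so u = (cos -16.3°, sin -16.3°) = (0.9598, -0.2807) and n = (−sin -16.3°, cos -16.3°) = (0.2807, 0.9598). U is at the origin and T lies 35.7 along u from U, so T = 35.7·u = (34.27, -10.02). Tangency of A1 to both parallel lines with radius 8.8 puts V and P at U ± 8.8·n: V = (2.470, 8.446), P = (-2.470, -8.446). Equal radii place E and Z the same way about T: E = T + 8.8·n = (36.73, -1.574), Z = T − 8.8·n = (31.80, -18.47). Then |UE| = |E − U| = 36.77.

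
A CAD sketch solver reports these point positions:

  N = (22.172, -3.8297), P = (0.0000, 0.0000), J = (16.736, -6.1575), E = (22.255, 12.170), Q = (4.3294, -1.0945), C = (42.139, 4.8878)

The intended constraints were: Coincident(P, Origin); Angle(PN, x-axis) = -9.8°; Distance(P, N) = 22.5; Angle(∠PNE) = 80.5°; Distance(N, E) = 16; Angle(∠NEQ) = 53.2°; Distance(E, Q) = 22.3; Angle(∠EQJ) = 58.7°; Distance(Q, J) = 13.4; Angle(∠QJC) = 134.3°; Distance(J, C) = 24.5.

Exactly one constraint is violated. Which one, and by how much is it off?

Distance(J, C) = 24.5 — off by 3.20.

P = (0.00, 0.00) ✓; PN at -9.800° ✓; |PN| = 22.50 ✓; ∠PNE = 80.50° ✓; |NE| = 16.00 ✓; ∠NEQ = 53.20° ✓; |EQ| = 22.30 ✓; ∠EQJ = 58.70° ✓; |QJ| = 13.40 ✓; ∠QJC = 134.3° ✓; |JC| = 27.70 ✗.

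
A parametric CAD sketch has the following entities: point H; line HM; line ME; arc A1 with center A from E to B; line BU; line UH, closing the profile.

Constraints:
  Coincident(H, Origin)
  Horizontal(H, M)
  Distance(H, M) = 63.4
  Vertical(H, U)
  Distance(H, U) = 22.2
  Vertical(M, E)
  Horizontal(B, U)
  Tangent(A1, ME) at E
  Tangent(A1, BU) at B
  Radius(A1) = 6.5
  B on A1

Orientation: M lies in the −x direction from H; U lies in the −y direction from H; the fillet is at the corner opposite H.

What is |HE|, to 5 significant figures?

65.315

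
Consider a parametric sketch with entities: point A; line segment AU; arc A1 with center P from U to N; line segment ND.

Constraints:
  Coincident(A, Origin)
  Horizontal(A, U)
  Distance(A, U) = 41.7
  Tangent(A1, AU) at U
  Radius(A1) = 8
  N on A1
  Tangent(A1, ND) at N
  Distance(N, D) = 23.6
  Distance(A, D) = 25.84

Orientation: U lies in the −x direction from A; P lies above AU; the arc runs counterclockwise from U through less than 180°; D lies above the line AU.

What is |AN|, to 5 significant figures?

36.427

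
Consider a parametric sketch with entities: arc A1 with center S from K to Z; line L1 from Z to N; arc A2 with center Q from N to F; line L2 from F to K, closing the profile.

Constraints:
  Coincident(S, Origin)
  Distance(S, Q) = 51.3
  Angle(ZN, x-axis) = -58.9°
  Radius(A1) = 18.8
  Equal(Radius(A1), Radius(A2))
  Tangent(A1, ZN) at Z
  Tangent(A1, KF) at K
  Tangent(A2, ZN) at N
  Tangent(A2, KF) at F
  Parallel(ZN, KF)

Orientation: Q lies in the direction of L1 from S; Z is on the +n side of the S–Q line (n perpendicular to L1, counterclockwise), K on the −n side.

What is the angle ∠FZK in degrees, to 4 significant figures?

53.76°

The slot axis is L1's direction at -58.9°, so u = (cos -58.9°, sin -58.9°) = (0.5165, -0.8563) and n = (−sin -58.9°, cos -58.9°) = (0.8563, 0.5165). S is at the origin and Q lies 51.3 along u from S, so Q = 51.3·u = (26.50, -43.93). Tangency of A1 to both parallel lines with radius 18.8 puts Z and K at S ± 18.8·n: Z = (16.10, 9.711), K = (-16.10, -9.711). Equal radii place N and F the same way about Q: N = Q + 18.8·n = (42.60, -34.22), F = Q − 18.8·n = (10.40, -53.64). Then cos ∠FZK = ZF·ZK / (|ZF||ZK|), giving 53.76°.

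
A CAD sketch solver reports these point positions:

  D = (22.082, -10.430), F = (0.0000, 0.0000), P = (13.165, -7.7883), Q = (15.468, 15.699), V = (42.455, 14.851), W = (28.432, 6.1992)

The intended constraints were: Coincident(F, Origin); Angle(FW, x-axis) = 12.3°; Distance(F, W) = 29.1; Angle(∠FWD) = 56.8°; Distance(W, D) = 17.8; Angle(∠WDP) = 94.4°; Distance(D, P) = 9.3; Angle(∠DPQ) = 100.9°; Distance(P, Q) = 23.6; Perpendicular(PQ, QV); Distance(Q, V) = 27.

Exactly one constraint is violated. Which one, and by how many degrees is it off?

Perpendicular(PQ, QV) — off by 3.80°.

F = (0.00, 0.00) ✓; FW at 12.30° ✓; |FW| = 29.10 ✓; ∠FWD = 56.80° ✓; |WD| = 17.80 ✓; ∠WDP = 94.40° ✓; |DP| = 9.300 ✓; ∠DPQ = 100.9° ✓; |PQ| = 23.60 ✓; ∠(PQ, QV) = 86.20° ✗; |QV| = 27.00 ✓.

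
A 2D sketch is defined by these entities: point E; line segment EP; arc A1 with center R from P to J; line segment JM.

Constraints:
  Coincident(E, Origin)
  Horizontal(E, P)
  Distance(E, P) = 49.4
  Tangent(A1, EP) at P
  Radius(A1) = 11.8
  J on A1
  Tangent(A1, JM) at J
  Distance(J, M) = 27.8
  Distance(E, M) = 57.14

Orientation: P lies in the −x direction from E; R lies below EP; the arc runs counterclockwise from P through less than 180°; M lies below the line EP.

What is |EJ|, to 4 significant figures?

61.52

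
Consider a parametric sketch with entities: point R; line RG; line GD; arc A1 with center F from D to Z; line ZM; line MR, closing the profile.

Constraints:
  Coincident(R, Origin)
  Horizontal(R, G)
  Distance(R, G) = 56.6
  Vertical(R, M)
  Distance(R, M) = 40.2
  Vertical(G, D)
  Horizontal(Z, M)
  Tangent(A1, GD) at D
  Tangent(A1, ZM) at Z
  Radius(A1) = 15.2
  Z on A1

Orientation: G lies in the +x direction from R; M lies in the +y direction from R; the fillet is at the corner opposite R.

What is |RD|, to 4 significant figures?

61.88

The virtual corner opposite R is at (56.60, 40.20). A1 meets GD tangentially, so FD is at right angles to GD and tangency of A1 to ZM means the radius FZ is perpendicular to ZM, with radius 15.2, so the center F sits 15.2 in from both sides at F = (41.40, 25.00). That places the tangent points at D = (56.60, 25.00) on GD and Z = (41.40, 40.20) on ZM. Then |RD| = |D − R| = 61.88.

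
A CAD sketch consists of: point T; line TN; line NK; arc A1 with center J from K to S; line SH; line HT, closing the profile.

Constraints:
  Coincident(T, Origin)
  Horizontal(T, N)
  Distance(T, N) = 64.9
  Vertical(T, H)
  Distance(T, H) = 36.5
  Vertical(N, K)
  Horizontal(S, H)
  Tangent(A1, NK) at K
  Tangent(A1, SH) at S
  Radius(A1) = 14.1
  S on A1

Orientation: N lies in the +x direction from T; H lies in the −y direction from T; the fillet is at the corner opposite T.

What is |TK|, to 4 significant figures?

68.66

T is at the origin; T and N share the same y with |TN| = 64.9 and N on the +x side, so N = (64.90, 0.000). T and H share the same x with |TH| = 36.5 and H on the −y side, so H = (0.000, -36.50). The virtual corner opposite T is at (64.90, -36.50). A1 meets NK tangentially, so JK is at right angles to NK and A1 meets SH tangentially, so JS is at right angles to SH, with radius 14.1, so the center J sits 14.1 in from both sides at J = (50.80, -22.40). That places the tangent points at K = (64.90, -22.40) on NK and S = (50.80, -36.50) on SH. Then |TK| = |K − T| = 68.66.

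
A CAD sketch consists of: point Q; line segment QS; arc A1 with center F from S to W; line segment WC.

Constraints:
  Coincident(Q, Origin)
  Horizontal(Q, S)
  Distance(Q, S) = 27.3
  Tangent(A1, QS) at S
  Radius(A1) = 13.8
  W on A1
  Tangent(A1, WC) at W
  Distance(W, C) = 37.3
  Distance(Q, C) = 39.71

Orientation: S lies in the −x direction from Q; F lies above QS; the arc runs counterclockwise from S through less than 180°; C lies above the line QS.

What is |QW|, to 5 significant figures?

16.812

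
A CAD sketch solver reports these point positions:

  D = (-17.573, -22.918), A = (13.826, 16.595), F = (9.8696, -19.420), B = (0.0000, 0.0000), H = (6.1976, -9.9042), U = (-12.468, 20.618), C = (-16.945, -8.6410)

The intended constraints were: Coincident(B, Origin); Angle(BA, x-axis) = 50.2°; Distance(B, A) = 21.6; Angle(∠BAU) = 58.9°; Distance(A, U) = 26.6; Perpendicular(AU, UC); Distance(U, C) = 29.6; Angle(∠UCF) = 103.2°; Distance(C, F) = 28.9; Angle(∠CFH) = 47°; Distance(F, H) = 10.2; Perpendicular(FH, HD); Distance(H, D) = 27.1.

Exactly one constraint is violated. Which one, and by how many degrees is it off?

Perpendicular(FH, HD) — off by 7.60°.

B = (0.00, 0.00) ✓; BA at 50.20° ✓; |BA| = 21.60 ✓; ∠BAU = 58.90° ✓; |AU| = 26.60 ✓; ∠(AU, UC) = 90.00° ✓; |UC| = 29.60 ✓; ∠UCF = 103.2° ✓; |CF| = 28.90 ✓; ∠CFH = 47.00° ✓; |FH| = 10.20 ✓; ∠(FH, HD) = 97.60° ✗; |HD| = 27.10 ✓.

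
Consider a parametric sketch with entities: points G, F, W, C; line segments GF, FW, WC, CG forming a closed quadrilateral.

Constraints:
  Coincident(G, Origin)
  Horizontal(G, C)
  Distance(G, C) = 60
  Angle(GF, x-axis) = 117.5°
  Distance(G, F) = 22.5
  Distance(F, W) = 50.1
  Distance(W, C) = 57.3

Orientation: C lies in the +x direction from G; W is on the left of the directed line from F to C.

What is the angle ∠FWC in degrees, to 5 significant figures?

85.602°

Checks: |FW| = 50.10 ✓; |WC| = 57.30 ✓.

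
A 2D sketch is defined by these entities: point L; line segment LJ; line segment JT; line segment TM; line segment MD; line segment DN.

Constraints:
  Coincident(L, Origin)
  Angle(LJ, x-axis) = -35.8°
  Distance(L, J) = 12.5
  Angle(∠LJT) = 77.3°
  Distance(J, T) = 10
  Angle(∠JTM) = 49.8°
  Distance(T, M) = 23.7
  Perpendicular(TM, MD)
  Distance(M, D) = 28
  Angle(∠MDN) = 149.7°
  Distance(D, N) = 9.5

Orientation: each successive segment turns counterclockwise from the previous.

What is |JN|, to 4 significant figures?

31.16

L is at the origin; LJ runs at -35.8° with length 12.5, so J = (10.14, -7.312). ∠LJT = 77.3° gives JT at 66.90° from the x-axis; with |JT| = 10.0, T = (14.06, 1.886). ∠JTM = 49.8° gives TM at -162.9° from the x-axis; with |TM| = 23.7, M = (-8.591, -5.083). TM ⟂ MD, so MD runs at -72.90°; with |MD| = 28.0, D = (-0.3575, -31.84). ∠MDN = 149.7° gives DN at -42.60° from the x-axis; with |DN| = 9.5, N = (6.635, -38.28). Then |JN| = |N − J| = 31.16.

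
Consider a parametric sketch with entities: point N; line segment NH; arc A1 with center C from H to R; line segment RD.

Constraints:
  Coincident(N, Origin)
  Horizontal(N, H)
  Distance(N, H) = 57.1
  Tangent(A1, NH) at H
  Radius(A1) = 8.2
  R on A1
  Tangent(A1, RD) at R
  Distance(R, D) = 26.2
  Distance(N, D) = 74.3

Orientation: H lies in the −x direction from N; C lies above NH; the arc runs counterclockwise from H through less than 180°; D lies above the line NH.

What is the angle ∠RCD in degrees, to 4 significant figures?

72.62°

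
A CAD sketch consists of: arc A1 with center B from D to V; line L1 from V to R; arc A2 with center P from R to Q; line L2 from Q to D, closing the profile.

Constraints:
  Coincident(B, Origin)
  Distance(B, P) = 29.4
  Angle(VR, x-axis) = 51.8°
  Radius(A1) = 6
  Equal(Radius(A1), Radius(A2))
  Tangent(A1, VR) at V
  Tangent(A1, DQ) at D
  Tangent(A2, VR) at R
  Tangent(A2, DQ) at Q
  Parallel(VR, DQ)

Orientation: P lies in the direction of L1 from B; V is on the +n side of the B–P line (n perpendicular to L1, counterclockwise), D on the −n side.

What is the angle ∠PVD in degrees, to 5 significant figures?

78.465°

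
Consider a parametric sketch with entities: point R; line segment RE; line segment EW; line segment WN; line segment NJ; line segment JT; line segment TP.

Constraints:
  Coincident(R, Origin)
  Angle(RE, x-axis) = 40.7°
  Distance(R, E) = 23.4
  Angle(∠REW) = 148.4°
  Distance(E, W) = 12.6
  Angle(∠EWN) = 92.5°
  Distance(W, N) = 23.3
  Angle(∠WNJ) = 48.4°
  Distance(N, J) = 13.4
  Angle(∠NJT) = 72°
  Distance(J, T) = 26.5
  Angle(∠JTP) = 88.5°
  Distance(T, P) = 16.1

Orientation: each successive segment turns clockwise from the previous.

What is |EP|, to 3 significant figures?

36.7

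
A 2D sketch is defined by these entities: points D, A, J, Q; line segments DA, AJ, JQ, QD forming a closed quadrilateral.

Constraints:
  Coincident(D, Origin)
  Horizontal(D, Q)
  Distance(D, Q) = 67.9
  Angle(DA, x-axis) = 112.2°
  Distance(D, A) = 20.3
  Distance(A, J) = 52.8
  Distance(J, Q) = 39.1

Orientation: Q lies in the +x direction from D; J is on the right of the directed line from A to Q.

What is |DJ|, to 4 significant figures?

35.86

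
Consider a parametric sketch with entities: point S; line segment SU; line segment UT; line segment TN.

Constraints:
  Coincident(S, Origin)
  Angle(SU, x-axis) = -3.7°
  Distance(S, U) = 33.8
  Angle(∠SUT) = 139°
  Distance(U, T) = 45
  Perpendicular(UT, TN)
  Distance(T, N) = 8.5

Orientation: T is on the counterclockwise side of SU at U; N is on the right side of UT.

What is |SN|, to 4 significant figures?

76.89

∠SUT = 139.0°, so UT runs at -3.7° + (180° − 139.0°) = 37.30° from the x-axis; with |UT| = 45.0, T = U + 45.0·(cos 37.30°, sin 37.30°) = (69.53, 25.09). UT ⟂ TN; with |TN| = 8.5 on the right of UT, N = T + 8.5·(0.6060, -0.7955) = (74.68, 18.33). Then |SN| = |N − S| = 76.89.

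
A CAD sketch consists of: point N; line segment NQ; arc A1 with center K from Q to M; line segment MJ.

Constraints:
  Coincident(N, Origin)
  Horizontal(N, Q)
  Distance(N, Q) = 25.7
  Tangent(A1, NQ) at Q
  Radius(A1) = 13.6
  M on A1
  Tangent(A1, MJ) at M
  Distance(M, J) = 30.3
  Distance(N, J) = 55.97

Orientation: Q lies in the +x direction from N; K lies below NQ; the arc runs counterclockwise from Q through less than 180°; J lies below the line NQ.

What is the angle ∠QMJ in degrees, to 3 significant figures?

118°

Checks: |KM| = 13.60 ✓; ∠(KM, MJ) = 90.00° ✓; |MJ| = 30.30 ✓; |NJ| = 55.97 ✓.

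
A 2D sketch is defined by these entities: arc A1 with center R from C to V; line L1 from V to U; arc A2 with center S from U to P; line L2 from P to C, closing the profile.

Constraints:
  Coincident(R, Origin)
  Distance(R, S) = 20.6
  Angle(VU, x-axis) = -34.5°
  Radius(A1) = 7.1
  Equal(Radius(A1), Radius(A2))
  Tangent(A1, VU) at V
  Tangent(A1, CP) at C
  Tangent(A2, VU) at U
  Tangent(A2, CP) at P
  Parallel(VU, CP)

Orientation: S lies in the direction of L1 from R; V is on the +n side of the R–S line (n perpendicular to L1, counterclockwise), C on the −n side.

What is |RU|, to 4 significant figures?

21.79

The slot axis is L1's direction at -34.5°, so u = (cos -34.5°, sin -34.5°) = (0.8241, -0.5664) and n = (−sin -34.5°, cos -34.5°) = (0.5664, 0.8241). R is at the origin and S lies 20.6 along u from R, so S = 20.6·u = (16.98, -11.67). Tangency of A1 to both parallel lines with radius 7.1 puts V and C at R ± 7.1·n: V = (4.021, 5.851), C = (-4.021, -5.851). Equal radii place U and P the same way about S: U = S + 7.1·n = (21.00, -5.817), P = S − 7.1·n = (12.96, -17.52). Then |RU| = |U − R| = 21.79.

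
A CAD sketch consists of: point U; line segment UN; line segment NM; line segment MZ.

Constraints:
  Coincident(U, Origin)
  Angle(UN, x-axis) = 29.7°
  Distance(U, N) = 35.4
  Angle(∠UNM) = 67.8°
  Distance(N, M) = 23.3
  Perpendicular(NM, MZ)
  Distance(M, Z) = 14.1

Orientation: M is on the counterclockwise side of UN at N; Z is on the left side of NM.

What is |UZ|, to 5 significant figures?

21.149

U is at the origin; UN runs at 29.7° with length 35.4, so N = 35.4·(cos 29.7°, sin 29.7°) = (30.750, 17.539). ∠UNM = 67.8°, so NM runs at 29.7° + (180° − 67.8°) = 141.90° from the x-axis; with |NM| = 23.3, M = N + 23.3·(cos 141.90°, sin 141.90°) = (12.414, 31.916). The perpendicularity gives MZ at right angles to NM; with |MZ| = 14.1 on the left of NM, Z = M + 14.1·(-0.61704, -0.78694) = (3.7138, 20.820). Then |UZ| = |Z − U| = 21.149.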